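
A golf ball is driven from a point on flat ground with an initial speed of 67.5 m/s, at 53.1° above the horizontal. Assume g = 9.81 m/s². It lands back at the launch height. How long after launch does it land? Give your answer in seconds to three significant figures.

11.0 s

vₓ = 67.50 cos 53.1° = 40.53 m/s; v_y0 = 67.50 sin 53.1° = 53.98 m/s.
Time of flight on level ground: T = 2 v_y0 / g = 2 × 53.98 / 9.81 = 11.00 s.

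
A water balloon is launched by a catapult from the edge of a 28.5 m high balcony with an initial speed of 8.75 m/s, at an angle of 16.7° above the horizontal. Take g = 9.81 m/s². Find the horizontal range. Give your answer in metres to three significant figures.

22.5 m

Resolve: vₓ = 8.750 cos 16.7° = 8.381 m/s and v_y0 = 8.750 sin 16.7° = 2.514 m/s.
Vertical motion (up positive, ground at y = 0): 4.905 t² − (2.514) t − 28.5 = 0, so t = (2.514 + √(2.514² + 2·9.81·28.5)) / 9.81 = (2.514 + 23.78) / 9.81 = 2.680 s.
Horizontal distance: R = vₓ t = 8.381 × 2.680 = 22.46 m.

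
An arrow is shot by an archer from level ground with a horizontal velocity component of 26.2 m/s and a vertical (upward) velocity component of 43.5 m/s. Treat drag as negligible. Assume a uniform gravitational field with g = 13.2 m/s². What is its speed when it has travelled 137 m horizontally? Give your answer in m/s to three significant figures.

At x = 137 m, t = x/vₓ = 137/26.20 = 5.229 s.
Vertical velocity there: v_y = v_y0 − g t = 43.50 − 13.2 × 5.229 = −25.52 m/s.
Speed: √(vₓ² + v_y²) = √(26.20² + 25.52²) = 36.58 m/s.

36.6 m/s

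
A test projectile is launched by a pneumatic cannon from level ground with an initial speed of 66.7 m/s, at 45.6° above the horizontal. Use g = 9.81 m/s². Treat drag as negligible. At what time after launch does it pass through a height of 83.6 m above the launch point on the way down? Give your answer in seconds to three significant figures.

vₓ = 66.70 cos 45.6° = 46.67 m/s; v_y0 = 66.70 sin 45.6° = 47.66 m/s.
Set y = v_y0 t − ½ g t² = 83.6: 4.905 t² − 47.66 t + 83.6 = 0.
Quadratic formula: t = (47.66 ± √630.80) / 9.81 = (47.66 ± 25.12) / 9.81 → t = 2.298 s or 7.418 s.
The descending-branch root is 7.418 s.

7.42 s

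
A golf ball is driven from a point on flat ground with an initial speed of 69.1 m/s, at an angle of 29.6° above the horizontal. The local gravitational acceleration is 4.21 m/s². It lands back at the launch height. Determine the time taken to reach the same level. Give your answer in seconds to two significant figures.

vₓ = 69.10 cos 29.6° = 60.08 m/s; v_y0 = 69.10 sin 29.6° = 34.13 m/s.
It returns to y = 0 when t = 2 v_y0 / g = 2(34.13)/4.21 = 16.21 s.

16 s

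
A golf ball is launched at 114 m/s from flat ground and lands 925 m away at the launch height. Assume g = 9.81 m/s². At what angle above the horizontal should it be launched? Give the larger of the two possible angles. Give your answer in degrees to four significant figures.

67.86°

From R = (v₀²/g) sin 2θ: sin 2θ = 9.81 × 925 / 12996 = 0.6982.
2θ = 44.29° or 180° − 44.29° = 135.7°, so θ = 22.14° or 67.86°.
The larger angle is 67.86°.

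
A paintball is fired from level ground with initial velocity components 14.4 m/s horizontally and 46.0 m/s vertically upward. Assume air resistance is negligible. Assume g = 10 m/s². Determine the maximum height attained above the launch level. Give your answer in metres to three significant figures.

Maximum height: H = v_y0² / (2g) = 46.00² / (2 × 10.0) = 105.8 m.

106 m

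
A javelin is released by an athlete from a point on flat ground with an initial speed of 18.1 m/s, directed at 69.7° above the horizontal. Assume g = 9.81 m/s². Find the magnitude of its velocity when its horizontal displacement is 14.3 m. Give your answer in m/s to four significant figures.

8.259 m/s

Horizontal component vₓ = 18.10 cos 69.7° = 6.280 m/s; vertical v_y0 = 18.10 sin 69.7° = 16.98 m/s.
Time to reach x = 14.3 m: t = x/vₓ = 14.3/6.280 = 2.277 s.
Vertical velocity there: v_y = v_y0 − g t = 16.98 − 9.81 × 2.277 = −5.364 m/s.
Speed: √(vₓ² + v_y²) = √(6.280² + 5.364²) = 8.259 m/s.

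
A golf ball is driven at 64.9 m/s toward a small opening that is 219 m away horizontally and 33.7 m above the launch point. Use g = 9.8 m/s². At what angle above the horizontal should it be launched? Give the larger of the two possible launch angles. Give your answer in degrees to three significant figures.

73.9°

Trajectory: y = x tanθ − g x² (1 + tan²θ)/(2v₀²). With x = 219, y = 33.7, v₀ = 64.9, g = 9.80:
55.79 tan²θ − 219 tanθ + (89.49) = 0.
tanθ = [219 ± √(219² − 4 × 55.79 × (89.49))] / (2 × 55.79) = (219 ± 167.3) / 111.6, giving tanθ = 0.4634 or 3.462.
θ = 24.86° or 73.89°; the larger is 73.89°.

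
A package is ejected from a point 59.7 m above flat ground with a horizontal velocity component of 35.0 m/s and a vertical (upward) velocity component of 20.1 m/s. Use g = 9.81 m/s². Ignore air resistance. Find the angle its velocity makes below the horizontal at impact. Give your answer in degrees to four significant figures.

Vertical motion (up positive, ground at y = 0): 4.905 t² − (20.10) t − 59.7 = 0, so t = (20.10 + √(20.10² + 2·9.81·59.7)) / 9.81 = (20.10 + 39.69) / 9.81 = 6.095 s.
At impact: v_y = v_y0 − g t = −39.69 m/s; vₓ = 35.00 m/s.
Angle below horizontal: arctan(|v_y|/vₓ) = arctan(39.69/35.00) = 48.59°.

48.59°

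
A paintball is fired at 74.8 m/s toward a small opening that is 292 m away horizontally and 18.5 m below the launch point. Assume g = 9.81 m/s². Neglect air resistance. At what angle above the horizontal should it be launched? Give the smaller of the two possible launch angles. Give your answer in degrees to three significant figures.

Trajectory: y = x tanθ − g x² (1 + tan²θ)/(2v₀²). With x = 292, y = −18.5, v₀ = 74.8, g = 9.81:
74.75 tan²θ − 292 tanθ + (56.25) = 0.
tanθ = [292 ± √(292² − 4 × 74.75 × (56.25))] / (2 × 74.75) = (292 ± 261.6) / 149.5, giving tanθ = 0.2032 or 3.703.
θ = 11.49° or 74.89°; the smaller is 11.49°.

11.5°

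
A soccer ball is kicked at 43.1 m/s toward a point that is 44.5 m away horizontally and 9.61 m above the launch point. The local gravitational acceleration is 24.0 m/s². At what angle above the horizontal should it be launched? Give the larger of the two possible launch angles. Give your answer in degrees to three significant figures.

Trajectory: y = x tanθ − g x² (1 + tan²θ)/(2v₀²). With x = 44.5, y = 9.61, v₀ = 43.1, g = 24.0:
12.79 tan²θ − 44.5 tanθ + (22.40) = 0.
tanθ = [44.5 ± √(44.5² − 4 × 12.79 × (22.40))] / (2 × 12.79) = (44.5 ± 28.88) / 25.58, giving tanθ = 0.6106 or 2.868.
θ = 31.41° or 70.78°; the larger is 70.78°.

70.8°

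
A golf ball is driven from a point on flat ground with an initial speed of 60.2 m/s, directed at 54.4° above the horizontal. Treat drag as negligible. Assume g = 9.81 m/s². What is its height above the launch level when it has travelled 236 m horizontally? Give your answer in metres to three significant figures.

107 m

Resolve: vₓ = 60.20 cos 54.4° = 35.04 m/s and v_y0 = 60.20 sin 54.4° = 48.95 m/s.
Time to reach x = 236 m: t = x/vₓ = 236/35.04 = 6.734 s.
Height: y = v_y0 t − ½ g t² = 48.95 × 6.734 − 4.905 × 6.734² = 329.6 − 222.5 = 107.2 m.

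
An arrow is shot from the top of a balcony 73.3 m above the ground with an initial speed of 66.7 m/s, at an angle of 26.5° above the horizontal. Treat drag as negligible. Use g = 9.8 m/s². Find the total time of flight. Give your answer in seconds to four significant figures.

7.954 s

Horizontal component vₓ = 66.70 cos 26.5° = 59.69 m/s; vertical v_y0 = 66.70 sin 26.5° = 29.76 m/s.
Vertical motion (up positive, ground at y = 0): 4.900 t² − (29.76) t − 73.3 = 0, so t = (29.76 + √(29.76² + 2·9.80·73.3)) / 9.80 = (29.76 + 48.19) / 9.80 = 7.954 s.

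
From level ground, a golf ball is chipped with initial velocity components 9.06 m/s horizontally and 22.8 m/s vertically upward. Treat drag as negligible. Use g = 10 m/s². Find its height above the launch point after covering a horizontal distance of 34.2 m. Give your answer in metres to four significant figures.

14.82 m

x = vₓ t ⇒ t = 34.2/9.060 = 3.775 s.
Height: y = v_y0 t − ½ g t² = 22.80 × 3.775 − 5.000 × 3.775² = 86.07 − 71.25 = 14.82 m.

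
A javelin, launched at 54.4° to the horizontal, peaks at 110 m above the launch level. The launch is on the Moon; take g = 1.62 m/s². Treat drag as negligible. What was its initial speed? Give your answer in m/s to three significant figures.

23.2 m/s

At the peak v_y = 0, so v_y0 = √(2gH) = √(2 × 1.62 × 110) = 18.88 m/s.
v_y0 = v₀ sin θ ⇒ v₀ = 18.88 / sin 54.4° = 23.22 m/s.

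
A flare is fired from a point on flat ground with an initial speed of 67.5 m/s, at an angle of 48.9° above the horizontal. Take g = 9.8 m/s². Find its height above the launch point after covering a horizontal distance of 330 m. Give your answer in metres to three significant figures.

Horizontal component vₓ = 67.50 cos 48.9° = 44.37 m/s; vertical v_y0 = 67.50 sin 48.9° = 50.87 m/s.
At x = 330 m, t = x/vₓ = 330/44.37 = 7.437 s.
Height: y = v_y0 t − ½ g t² = 50.87 × 7.437 − 4.900 × 7.437² = 378.3 − 271.0 = 107.3 m.

107 m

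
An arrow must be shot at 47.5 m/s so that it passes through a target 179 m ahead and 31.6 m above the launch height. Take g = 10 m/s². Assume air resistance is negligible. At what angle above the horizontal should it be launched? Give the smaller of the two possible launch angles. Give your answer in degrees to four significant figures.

41.39°

Trajectory: y = x tanθ − g x² (1 + tan²θ)/(2v₀²). With x = 179, y = 31.6, v₀ = 47.5, g = 10.0:
71.00 tan²θ − 179 tanθ + (102.6) = 0.
tanθ = [179 ± √(179² − 4 × 71.00 × (102.6))] / (2 × 71.00) = (179 ± 53.84) / 142.0, giving tanθ = 0.8813 or 1.640.
θ = 41.39° or 58.62°; the smaller is 41.39°.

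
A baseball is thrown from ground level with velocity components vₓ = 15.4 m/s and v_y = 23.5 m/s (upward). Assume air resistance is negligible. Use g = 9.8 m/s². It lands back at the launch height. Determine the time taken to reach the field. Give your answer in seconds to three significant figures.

4.80 s

It returns to y = 0 when t = 2 v_y0 / g = 2(23.50)/9.80 = 4.796 s.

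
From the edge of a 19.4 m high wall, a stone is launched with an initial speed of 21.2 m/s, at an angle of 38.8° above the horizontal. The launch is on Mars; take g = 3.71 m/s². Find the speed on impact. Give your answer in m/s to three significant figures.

vₓ = 21.20 cos 38.8° = 16.52 m/s; v_y0 = 21.20 sin 38.8° = 13.28 m/s.
With up positive and y = 0 at the ground: y(t) = 19.4 + (13.28) t − 1.855 t². Setting y = 0 and taking the positive root: t = [13.28 + √(13.28² + 2·3.71·19.4)] / 3.71 = (13.28 + 17.90) / 3.71 = 8.405 s.
Vertical velocity at impact: v_y = v_y0 − g t = 13.28 − 3.71 × 8.405 = −17.90 m/s.
Speed: |v| = √(vₓ² + v_y²) = √(16.52² + 17.90²) = 24.36 m/s.

24.4 m/s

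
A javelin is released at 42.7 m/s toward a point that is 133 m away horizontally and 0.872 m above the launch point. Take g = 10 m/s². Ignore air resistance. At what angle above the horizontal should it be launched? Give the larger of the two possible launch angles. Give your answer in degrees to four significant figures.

Trajectory: y = x tanθ − g x² (1 + tan²θ)/(2v₀²). With x = 133, y = 0.872, v₀ = 42.7, g = 10.0:
48.51 tan²θ − 133 tanθ + (49.38) = 0.
tanθ = [133 ± √(133² − 4 × 48.51 × (49.38))] / (2 × 48.51) = (133 ± 90.04) / 97.02, giving tanθ = 0.4428 or 2.299.
θ = 23.88° or 66.49°; the larger is 66.49°.

66.49°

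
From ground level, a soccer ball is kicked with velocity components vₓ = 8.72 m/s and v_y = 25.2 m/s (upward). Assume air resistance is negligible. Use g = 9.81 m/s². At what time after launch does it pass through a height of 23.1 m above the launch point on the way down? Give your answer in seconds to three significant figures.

3.94 s

Set y = v_y0 t − ½ g t² = 23.1: 4.905 t² − 25.20 t + 23.1 = 0.
Quadratic formula: t = (25.20 ± √181.82) / 9.81 = (25.20 ± 13.48) / 9.81 → t = 1.194 s or 3.943 s.
The descending-branch root is 3.943 s.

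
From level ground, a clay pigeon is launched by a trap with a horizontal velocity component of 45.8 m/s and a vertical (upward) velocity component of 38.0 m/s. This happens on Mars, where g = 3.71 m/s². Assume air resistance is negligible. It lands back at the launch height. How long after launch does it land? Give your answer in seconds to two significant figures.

It returns to y = 0 when t = 2 v_y0 / g = 2(38.00)/3.71 = 20.49 s.

20 s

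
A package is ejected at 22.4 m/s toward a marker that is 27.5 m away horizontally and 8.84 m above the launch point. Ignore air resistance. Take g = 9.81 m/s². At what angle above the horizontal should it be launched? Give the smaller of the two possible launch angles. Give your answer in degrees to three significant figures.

36.3°

Trajectory: y = x tanθ − g x² (1 + tan²θ)/(2v₀²). With x = 27.5, y = 8.84, v₀ = 22.4, g = 9.81:
7.393 tan²θ − 27.5 tanθ + (16.23) = 0.
tanθ = [27.5 ± √(27.5² − 4 × 7.393 × (16.23))] / (2 × 7.393) = (27.5 ± 16.62) / 14.79, giving tanθ = 0.7358 or 2.984.
θ = 36.35° or 71.47°; the smaller is 36.35°.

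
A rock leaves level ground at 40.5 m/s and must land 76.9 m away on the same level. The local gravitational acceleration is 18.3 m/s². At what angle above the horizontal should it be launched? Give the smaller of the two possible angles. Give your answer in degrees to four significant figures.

29.54°

Level-ground range R = v₀² sin(2θ)/g ⇒ sin(2θ) = gR/v₀² = 18.3 × 76.9 / 40.5² = 0.8580.
2θ = 59.09° or 180° − 59.09° = 120.9°, so θ = 29.54° or 60.46°.
The smaller angle is 29.54°.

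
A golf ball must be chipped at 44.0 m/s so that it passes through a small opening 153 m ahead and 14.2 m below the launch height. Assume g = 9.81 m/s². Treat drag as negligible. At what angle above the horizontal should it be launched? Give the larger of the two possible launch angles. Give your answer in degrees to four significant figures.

65.94°

Trajectory: y = x tanθ − g x² (1 + tan²θ)/(2v₀²). With x = 153, y = −14.2, v₀ = 44.0, g = 9.81:
59.31 tan²θ − 153 tanθ + (45.11) = 0.
tanθ = [153 ± √(153² − 4 × 59.31 × (45.11))] / (2 × 59.31) = (153 ± 112.7) / 118.6, giving tanθ = 0.3395 or 2.240.
θ = 18.75° or 65.94°; the larger is 65.94°.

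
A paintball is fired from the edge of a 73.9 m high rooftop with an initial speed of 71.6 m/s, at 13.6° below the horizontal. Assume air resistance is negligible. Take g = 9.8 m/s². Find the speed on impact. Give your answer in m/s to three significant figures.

vₓ = 71.60 cos 13.6° = 69.59 m/s; v_y0 = −16.84 m/s (downward).
Vertical motion (up positive, ground at y = 0): 4.900 t² − (−16.84) t − 73.9 = 0, so t = (−16.84 + √(16.84² + 2·9.80·73.9)) / 9.80 = (−16.84 + 41.62) / 9.80 = 2.529 s.
Vertical velocity at impact: v_y = v_y0 − g t = −16.84 − 9.80 × 2.529 = −41.62 m/s.
Speed: |v| = √(vₓ² + v_y²) = √(69.59² + 41.62²) = 81.09 m/s.

81.1 m/s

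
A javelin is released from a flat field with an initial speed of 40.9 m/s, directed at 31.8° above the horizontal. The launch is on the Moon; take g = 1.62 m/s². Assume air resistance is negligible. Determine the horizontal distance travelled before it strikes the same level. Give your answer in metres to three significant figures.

925 m

vₓ = 40.90 cos 31.8° = 34.76 m/s; v_y0 = 40.90 sin 31.8° = 21.55 m/s.
Flight time T = 2 v_y0 / g = 26.61 s.
Range: R = vₓ T = 34.76 × 26.61 = 924.9 m.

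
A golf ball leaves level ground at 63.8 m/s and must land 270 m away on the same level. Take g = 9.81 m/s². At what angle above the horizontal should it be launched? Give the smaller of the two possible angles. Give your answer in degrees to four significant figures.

From R = (v₀²/g) sin 2θ: sin 2θ = 9.81 × 270 / 4070.4 = 0.6507.
2θ = 40.60° or 180° − 40.60° = 139.4°, so θ = 20.30° or 69.70°.
The smaller angle is 20.30°.

20.30°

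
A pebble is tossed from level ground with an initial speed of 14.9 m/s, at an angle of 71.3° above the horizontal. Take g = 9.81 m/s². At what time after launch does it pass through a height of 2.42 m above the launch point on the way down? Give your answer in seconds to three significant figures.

2.69 s

Horizontal component vₓ = 14.90 cos 71.3° = 4.777 m/s; vertical v_y0 = 14.90 sin 71.3° = 14.11 m/s.
Require v_y0 t − ½ g t² = 2.42, i.e. 4.905 t² − 14.11 t + 2.42 = 0.
t = [14.11 ± √(14.11² − 2·9.81·2.42)] / 9.81 = (14.11 ± 12.32) / 9.81, so t = 0.1831 s or t = 2.694 s.
The descending-branch root is 2.694 s.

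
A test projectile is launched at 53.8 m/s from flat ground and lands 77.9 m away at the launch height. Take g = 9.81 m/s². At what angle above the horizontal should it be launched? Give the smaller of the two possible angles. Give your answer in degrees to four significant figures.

From R = (v₀²/g) sin 2θ: sin 2θ = 9.81 × 77.9 / 2894.4 = 0.2640.
2θ = 15.31° or 180° − 15.31° = 164.7°, so θ = 7.654° or 82.35°.
The smaller angle is 7.654°.

7.654°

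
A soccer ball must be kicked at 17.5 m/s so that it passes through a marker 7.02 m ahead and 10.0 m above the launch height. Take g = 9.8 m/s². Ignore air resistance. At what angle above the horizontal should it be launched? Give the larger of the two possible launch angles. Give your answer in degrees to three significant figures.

Trajectory: y = x tanθ − g x² (1 + tan²θ)/(2v₀²). With x = 7.02, y = 10.0, v₀ = 17.5, g = 9.80:
0.7885 tan²θ − 7.02 tanθ + (10.79) = 0.
tanθ = [7.02 ± √(7.02² − 4 × 0.7885 × (10.79))] / (2 × 0.7885) = (7.02 ± 3.906) / 1.577, giving tanθ = 1.975 or 6.928.
θ = 63.14° or 81.79°; the larger is 81.79°.

81.8°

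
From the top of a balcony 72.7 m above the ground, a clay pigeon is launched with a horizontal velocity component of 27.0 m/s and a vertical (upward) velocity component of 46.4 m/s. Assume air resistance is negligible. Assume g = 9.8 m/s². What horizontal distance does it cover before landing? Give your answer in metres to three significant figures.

293 m

With up positive and y = 0 at the ground: y(t) = 72.7 + (46.40) t − 4.900 t². Setting y = 0 and taking the positive root: t = [46.40 + √(46.40² + 2·9.80·72.7)] / 9.80 = (46.40 + 59.82) / 9.80 = 10.84 s.
Horizontal distance: R = vₓ t = 27.00 × 10.84 = 292.6 m.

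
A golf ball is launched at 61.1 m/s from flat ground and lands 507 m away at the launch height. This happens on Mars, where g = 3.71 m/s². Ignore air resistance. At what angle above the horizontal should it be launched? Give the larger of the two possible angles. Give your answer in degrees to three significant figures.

From R = (v₀²/g) sin 2θ: sin 2θ = 3.71 × 507 / 3733.2 = 0.5038.
2θ = 30.25° or 180° − 30.25° = 149.7°, so θ = 15.13° or 74.87°.
The larger angle is 74.87°.

74.9°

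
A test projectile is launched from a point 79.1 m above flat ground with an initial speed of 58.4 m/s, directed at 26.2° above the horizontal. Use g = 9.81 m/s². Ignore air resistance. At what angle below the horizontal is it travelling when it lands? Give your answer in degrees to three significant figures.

Resolve: vₓ = 58.40 cos 26.2° = 52.40 m/s and v_y0 = 58.40 sin 26.2° = 25.78 m/s.
The projectile lands when y = 79.1 + (25.78) t − ½·9.81·t² = 0. Positive root: t = (25.78 + √(25.78² + 2·9.81·79.1)) / 9.81 = (25.78 + 47.08) / 9.81 = 7.428 s.
At impact: v_y = v_y0 − g t = −47.08 m/s; vₓ = 52.40 m/s.
Angle below horizontal: arctan(|v_y|/vₓ) = arctan(47.08/52.40) = 41.94°.

41.9°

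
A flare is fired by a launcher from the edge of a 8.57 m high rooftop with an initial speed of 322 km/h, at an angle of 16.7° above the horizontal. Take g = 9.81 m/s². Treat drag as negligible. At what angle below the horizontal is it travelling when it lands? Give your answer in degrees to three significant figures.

Convert: 322 km/h = 322/3.6 = 89.44 m/s.
Resolve: vₓ = 89.44 cos 16.7° = 85.67 m/s and v_y0 = 89.44 sin 16.7° = 25.70 m/s.
Vertical motion (up positive, ground at y = 0): 4.905 t² − (25.70) t − 8.57 = 0, so t = (25.70 + √(25.70² + 2·9.81·8.57)) / 9.81 = (25.70 + 28.79) / 9.81 = 5.555 s.
At impact: v_y = v_y0 − g t = −28.79 m/s; vₓ = 85.67 m/s.
Angle below horizontal: arctan(|v_y|/vₓ) = arctan(28.79/85.67) = 18.57°.

18.6°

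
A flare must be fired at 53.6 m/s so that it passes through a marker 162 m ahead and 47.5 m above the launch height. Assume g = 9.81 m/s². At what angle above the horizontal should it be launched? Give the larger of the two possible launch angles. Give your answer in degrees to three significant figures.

Trajectory: y = x tanθ − g x² (1 + tan²θ)/(2v₀²). With x = 162, y = 47.5, v₀ = 53.6, g = 9.81:
44.81 tan²θ − 162 tanθ + (92.31) = 0.
tanθ = [162 ± √(162² − 4 × 44.81 × (92.31))] / (2 × 44.81) = (162 ± 98.49) / 89.61, giving tanθ = 0.7087 or 2.907.
θ = 35.33° or 71.02°; the larger is 71.02°.

71.0°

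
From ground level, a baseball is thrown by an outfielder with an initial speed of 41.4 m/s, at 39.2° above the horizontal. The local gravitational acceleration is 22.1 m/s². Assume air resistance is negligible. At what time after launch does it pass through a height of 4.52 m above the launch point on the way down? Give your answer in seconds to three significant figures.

2.18 s

vₓ = 41.40 cos 39.2° = 32.08 m/s; v_y0 = 41.40 sin 39.2° = 26.17 m/s.
Set y = v_y0 t − ½ g t² = 4.52: 11.05 t² − 26.17 t + 4.52 = 0.
Quadratic formula: t = (26.17 ± √484.88) / 22.1 = (26.17 ± 22.02) / 22.1 → t = 0.1876 s or 2.180 s.
The descending-branch root is 2.180 s.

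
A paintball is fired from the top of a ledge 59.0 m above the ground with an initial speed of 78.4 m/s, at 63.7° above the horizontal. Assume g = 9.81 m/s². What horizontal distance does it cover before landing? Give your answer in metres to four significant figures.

525.4 m

Resolve: vₓ = 78.40 cos 63.7° = 34.74 m/s and v_y0 = 78.40 sin 63.7° = 70.28 m/s.
With up positive and y = 0 at the ground: y(t) = 59.0 + (70.28) t − 4.905 t². Setting y = 0 and taking the positive root: t = [70.28 + √(70.28² + 2·9.81·59.0)] / 9.81 = (70.28 + 78.09) / 9.81 = 15.12 s.
Horizontal distance: R = vₓ t = 34.74 × 15.12 = 525.4 m.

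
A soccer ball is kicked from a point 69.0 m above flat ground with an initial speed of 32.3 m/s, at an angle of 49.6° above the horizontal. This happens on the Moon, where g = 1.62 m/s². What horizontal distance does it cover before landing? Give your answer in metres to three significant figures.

Resolve: vₓ = 32.30 cos 49.6° = 20.93 m/s and v_y0 = 32.30 sin 49.6° = 24.60 m/s.
The projectile lands when y = 69.0 + (24.60) t − ½·1.62·t² = 0. Positive root: t = (24.60 + √(24.60² + 2·1.62·69.0)) / 1.62 = (24.60 + 28.79) / 1.62 = 32.95 s.
Horizontal distance: R = vₓ t = 20.93 × 32.95 = 689.8 m.

690 m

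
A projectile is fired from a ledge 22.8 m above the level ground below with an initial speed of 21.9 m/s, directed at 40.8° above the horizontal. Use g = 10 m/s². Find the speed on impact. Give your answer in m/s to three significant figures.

Resolve: vₓ = 21.90 cos 40.8° = 16.58 m/s and v_y0 = 21.90 sin 40.8° = 14.31 m/s.
The projectile lands when y = 22.8 + (14.31) t − ½·10.0·t² = 0. Positive root: t = (14.31 + √(14.31² + 2·10.0·22.8)) / 10.0 = (14.31 + 25.71) / 10.0 = 4.002 s.
Vertical velocity at impact: v_y = v_y0 − g t = 14.31 − 10.0 × 4.002 = −25.71 m/s.
Speed: |v| = √(vₓ² + v_y²) = √(16.58² + 25.71²) = 30.59 m/s.

30.6 m/s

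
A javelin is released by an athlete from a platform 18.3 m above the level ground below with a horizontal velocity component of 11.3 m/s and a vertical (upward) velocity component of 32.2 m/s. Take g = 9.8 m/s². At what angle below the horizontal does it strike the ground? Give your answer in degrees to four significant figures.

Vertical motion (up positive, ground at y = 0): 4.900 t² − (32.20) t − 18.3 = 0, so t = (32.20 + √(32.20² + 2·9.80·18.3)) / 9.80 = (32.20 + 37.36) / 9.80 = 7.098 s.
At impact: v_y = v_y0 − g t = −37.36 m/s; vₓ = 11.30 m/s.
Angle below horizontal: arctan(|v_y|/vₓ) = arctan(37.36/11.30) = 73.17°.

73.17°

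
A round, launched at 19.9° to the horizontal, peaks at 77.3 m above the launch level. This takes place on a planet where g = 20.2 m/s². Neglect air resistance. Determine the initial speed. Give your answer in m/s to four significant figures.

164.2 m/s

At the peak v_y = 0, so v_y0 = √(2gH) = √(2 × 20.2 × 77.3) = 55.88 m/s.
v_y0 = v₀ sin θ ⇒ v₀ = 55.88 / sin 19.9° = 164.2 m/s.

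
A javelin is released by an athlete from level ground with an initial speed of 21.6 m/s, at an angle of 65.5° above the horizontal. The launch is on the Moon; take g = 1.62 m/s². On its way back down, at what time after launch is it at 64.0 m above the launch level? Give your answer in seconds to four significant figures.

20.39 s

Resolve: vₓ = 21.60 cos 65.5° = 8.957 m/s and v_y0 = 21.60 sin 65.5° = 19.66 m/s.
Require v_y0 t − ½ g t² = 64.0, i.e. 0.8100 t² − 19.66 t + 64.0 = 0.
Quadratic formula: t = (19.66 ± √178.97) / 1.62 = (19.66 ± 13.38) / 1.62 → t = 3.875 s or 20.39 s.
The descending-branch root is 20.39 s.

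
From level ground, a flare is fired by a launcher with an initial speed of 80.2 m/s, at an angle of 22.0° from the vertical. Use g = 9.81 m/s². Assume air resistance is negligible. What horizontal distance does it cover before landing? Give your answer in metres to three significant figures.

455 m

Resolve: vₓ = 80.20 sin 22.0° = 30.04 m/s and v_y0 = 80.20 cos 22.0° = 74.36 m/s.
Flight time T = 2 v_y0 / g = 15.16 s.
Range: R = vₓ T = 30.04 × 15.16 = 455.5 m.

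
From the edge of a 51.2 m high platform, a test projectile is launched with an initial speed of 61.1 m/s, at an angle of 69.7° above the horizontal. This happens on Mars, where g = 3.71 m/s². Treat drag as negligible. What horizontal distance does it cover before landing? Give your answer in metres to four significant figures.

Resolve: vₓ = 61.10 cos 69.7° = 21.20 m/s and v_y0 = 61.10 sin 69.7° = 57.31 m/s.
With up positive and y = 0 at the ground: y(t) = 51.2 + (57.31) t − 1.855 t². Setting y = 0 and taking the positive root: t = [57.31 + √(57.31² + 2·3.71·51.2)] / 3.71 = (57.31 + 60.53) / 3.71 = 31.76 s.
Horizontal distance: R = vₓ t = 21.20 × 31.76 = 673.3 m.

673.3 m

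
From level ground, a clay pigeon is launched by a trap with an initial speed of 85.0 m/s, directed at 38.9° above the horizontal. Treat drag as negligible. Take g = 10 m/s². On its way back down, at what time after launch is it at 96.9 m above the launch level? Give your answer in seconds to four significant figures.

8.356 s

Components: vₓ = 85.00 cos 38.9° = 66.15 m/s, v_y0 = 85.00 sin 38.9° = 53.38 m/s.
Require v_y0 t − ½ g t² = 96.9, i.e. 5.000 t² − 53.38 t + 96.9 = 0.
t = [53.38 ± √(53.38² − 2·10.0·96.9)] / 10.0 = (53.38 ± 30.18) / 10.0, so t = 2.319 s or t = 8.356 s.
The descending-branch root is 8.356 s.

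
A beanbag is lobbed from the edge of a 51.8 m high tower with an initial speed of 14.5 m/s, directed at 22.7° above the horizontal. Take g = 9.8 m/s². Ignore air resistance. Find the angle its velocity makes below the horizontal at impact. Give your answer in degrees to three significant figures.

Resolve: vₓ = 14.50 cos 22.7° = 13.38 m/s and v_y0 = 14.50 sin 22.7° = 5.596 m/s.
The projectile lands when y = 51.8 + (5.596) t − ½·9.80·t² = 0. Positive root: t = (5.596 + √(5.596² + 2·9.80·51.8)) / 9.80 = (5.596 + 32.35) / 9.80 = 3.872 s.
At impact: v_y = v_y0 − g t = −32.35 m/s; vₓ = 13.38 m/s.
Angle below horizontal: arctan(|v_y|/vₓ) = arctan(32.35/13.38) = 67.54°.

67.5°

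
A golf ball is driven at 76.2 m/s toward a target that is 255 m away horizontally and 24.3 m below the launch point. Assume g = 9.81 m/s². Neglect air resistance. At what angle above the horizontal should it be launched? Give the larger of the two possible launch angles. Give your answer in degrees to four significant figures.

Trajectory: y = x tanθ − g x² (1 + tan²θ)/(2v₀²). With x = 255, y = −24.3, v₀ = 76.2, g = 9.81:
54.93 tan²θ − 255 tanθ + (30.63) = 0.
tanθ = [255 ± √(255² − 4 × 54.93 × (30.63))] / (2 × 54.93) = (255 ± 241.4) / 109.9, giving tanθ = 0.1234 or 4.519.
θ = 7.035° or 77.52°; the larger is 77.52°.

77.52°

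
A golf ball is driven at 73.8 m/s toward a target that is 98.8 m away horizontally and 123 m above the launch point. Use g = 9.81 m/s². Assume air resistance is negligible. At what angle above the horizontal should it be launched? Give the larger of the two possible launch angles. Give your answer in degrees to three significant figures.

84.1°

Trajectory: y = x tanθ − g x² (1 + tan²θ)/(2v₀²). With x = 98.8, y = 123, v₀ = 73.8, g = 9.81:
8.791 tan²θ − 98.8 tanθ + (131.8) = 0.
tanθ = [98.8 ± √(98.8² − 4 × 8.791 × (131.8))] / (2 × 8.791) = (98.8 ± 71.60) / 17.58, giving tanθ = 1.547 or 9.692.
θ = 57.12° or 84.11°; the larger is 84.11°.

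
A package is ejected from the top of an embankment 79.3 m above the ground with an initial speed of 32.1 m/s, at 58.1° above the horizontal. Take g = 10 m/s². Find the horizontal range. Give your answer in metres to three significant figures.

Resolve: vₓ = 32.10 cos 58.1° = 16.96 m/s and v_y0 = 32.10 sin 58.1° = 27.25 m/s.
With up positive and y = 0 at the ground: y(t) = 79.3 + (27.25) t − 5.000 t². Setting y = 0 and taking the positive root: t = [27.25 + √(27.25² + 2·10.0·79.3)] / 10.0 = (27.25 + 48.26) / 10.0 = 7.551 s.
Horizontal distance: R = vₓ t = 16.96 × 7.551 = 128.1 m.

128 m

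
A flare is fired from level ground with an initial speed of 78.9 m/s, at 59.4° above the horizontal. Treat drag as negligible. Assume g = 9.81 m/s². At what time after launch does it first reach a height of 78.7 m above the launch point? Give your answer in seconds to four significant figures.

1.277 s

vₓ = 78.90 cos 59.4° = 40.16 m/s; v_y0 = 78.90 sin 59.4° = 67.91 m/s.
Height y(t) = 67.91 t − 4.905 t² = 78.7 gives 4.905 t² − 67.91 t + 78.7 = 0.
Quadratic formula: t = (67.91 ± √3068.0) / 9.81 = (67.91 ± 55.39) / 9.81 → t = 1.277 s or 12.57 s.
The first (ascending) time is 1.277 s.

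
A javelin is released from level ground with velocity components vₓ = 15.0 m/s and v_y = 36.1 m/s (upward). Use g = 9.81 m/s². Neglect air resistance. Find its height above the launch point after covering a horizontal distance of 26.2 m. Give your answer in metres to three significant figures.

x = vₓ t ⇒ t = 26.2/15.00 = 1.747 s.
Height: y = v_y0 t − ½ g t² = 36.10 × 1.747 − 4.905 × 1.747² = 63.05 − 14.96 = 48.09 m.

48.1 m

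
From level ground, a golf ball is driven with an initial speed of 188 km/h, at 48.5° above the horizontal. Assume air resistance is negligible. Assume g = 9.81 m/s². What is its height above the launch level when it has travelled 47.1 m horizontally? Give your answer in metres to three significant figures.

Convert: 188 km/h = 188/3.6 = 52.22 m/s.
vₓ = 52.22 cos 48.5° = 34.60 m/s; v_y0 = 52.22 sin 48.5° = 39.11 m/s.
Time to reach x = 47.1 m: t = x/vₓ = 47.1/34.60 = 1.361 s.
Height: y = v_y0 t − ½ g t² = 39.11 × 1.361 − 4.905 × 1.361² = 53.24 − 9.087 = 44.15 m.

44.1 m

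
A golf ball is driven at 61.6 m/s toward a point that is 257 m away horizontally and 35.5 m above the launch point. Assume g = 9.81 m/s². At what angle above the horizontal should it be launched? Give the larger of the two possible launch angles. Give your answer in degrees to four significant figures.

Trajectory: y = x tanθ − g x² (1 + tan²θ)/(2v₀²). With x = 257, y = 35.5, v₀ = 61.6, g = 9.81:
85.38 tan²θ − 257 tanθ + (120.9) = 0.
tanθ = [257 ± √(257² − 4 × 85.38 × (120.9))] / (2 × 85.38) = (257 ± 157.4) / 170.8, giving tanθ = 0.5834 or 2.427.
θ = 30.26° or 67.60°; the larger is 67.60°.

67.60°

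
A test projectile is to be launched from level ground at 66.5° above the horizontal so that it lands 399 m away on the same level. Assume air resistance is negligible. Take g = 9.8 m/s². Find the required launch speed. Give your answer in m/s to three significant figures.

From R = (v₀² / g) sin 2θ: v₀ = √(gR / sin 2θ).
v₀ = √(9.80 × 399 / sin 133.0°) = √(3910 / 0.7314) = √5346.5 = 73.12 m/s.

73.1 m/s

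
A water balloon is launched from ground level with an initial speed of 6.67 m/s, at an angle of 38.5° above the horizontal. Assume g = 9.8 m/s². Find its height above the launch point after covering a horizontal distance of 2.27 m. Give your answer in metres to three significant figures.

Components: vₓ = 6.670 cos 38.5° = 5.220 m/s, v_y0 = 6.670 sin 38.5° = 4.152 m/s.
x = vₓ t ⇒ t = 2.27/5.220 = 0.4349 s.
Height: y = v_y0 t − ½ g t² = 4.152 × 0.4349 − 4.900 × 0.4349² = 1.806 − 0.9266 = 0.8790 m.

0.879 m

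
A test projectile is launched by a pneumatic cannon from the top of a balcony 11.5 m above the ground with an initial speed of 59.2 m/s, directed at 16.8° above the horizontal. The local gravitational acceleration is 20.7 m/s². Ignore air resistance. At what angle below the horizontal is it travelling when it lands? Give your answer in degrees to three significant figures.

26.1°

Components: vₓ = 59.20 cos 16.8° = 56.67 m/s, v_y0 = 59.20 sin 16.8° = 17.11 m/s.
Vertical motion (up positive, ground at y = 0): 10.35 t² − (17.11) t − 11.5 = 0, so t = (17.11 + √(17.11² + 2·20.7·11.5)) / 20.7 = (17.11 + 27.73) / 20.7 = 2.166 s.
At impact: v_y = v_y0 − g t = −27.73 m/s; vₓ = 56.67 m/s.
Angle below horizontal: arctan(|v_y|/vₓ) = arctan(27.73/56.67) = 26.07°.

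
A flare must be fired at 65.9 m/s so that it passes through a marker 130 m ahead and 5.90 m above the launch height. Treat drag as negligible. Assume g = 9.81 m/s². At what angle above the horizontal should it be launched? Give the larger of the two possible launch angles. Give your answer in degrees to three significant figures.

Trajectory: y = x tanθ − g x² (1 + tan²θ)/(2v₀²). With x = 130, y = 5.90, v₀ = 65.9, g = 9.81:
19.09 tan²θ − 130 tanθ + (24.99) = 0.
tanθ = [130 ± √(130² − 4 × 19.09 × (24.99))] / (2 × 19.09) = (130 ± 122.4) / 38.18, giving tanθ = 0.1980 or 6.613.
θ = 11.20° or 81.40°; the larger is 81.40°.

81.4°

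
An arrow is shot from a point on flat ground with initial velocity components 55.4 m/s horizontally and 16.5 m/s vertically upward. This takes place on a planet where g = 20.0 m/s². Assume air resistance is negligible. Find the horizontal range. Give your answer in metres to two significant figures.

91 m

Flight time T = 2 v_y0 / g = 1.650 s.
Horizontal distance R = vₓ T = 55.40 × 1.650 = 91.41 m.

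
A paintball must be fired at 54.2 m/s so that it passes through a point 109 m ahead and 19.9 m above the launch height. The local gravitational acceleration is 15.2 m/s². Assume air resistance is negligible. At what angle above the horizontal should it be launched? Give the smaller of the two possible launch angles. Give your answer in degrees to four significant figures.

Trajectory: y = x tanθ − g x² (1 + tan²θ)/(2v₀²). With x = 109, y = 19.9, v₀ = 54.2, g = 15.2:
30.74 tan²θ − 109 tanθ + (50.64) = 0.
tanθ = [109 ± √(109² − 4 × 30.74 × (50.64))] / (2 × 30.74) = (109 ± 75.20) / 61.47, giving tanθ = 0.5498 or 2.996.
θ = 28.80° or 71.54°; the smaller is 28.80°.

28.80°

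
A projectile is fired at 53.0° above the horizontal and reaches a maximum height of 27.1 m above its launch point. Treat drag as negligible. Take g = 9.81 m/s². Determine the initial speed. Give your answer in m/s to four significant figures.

28.87 m/s

At the peak v_y = 0, so v_y0 = √(2gH) = √(2 × 9.81 × 27.1) = 23.06 m/s.
v_y0 = v₀ sin θ ⇒ v₀ = 23.06 / sin 53.0° = 28.87 m/s.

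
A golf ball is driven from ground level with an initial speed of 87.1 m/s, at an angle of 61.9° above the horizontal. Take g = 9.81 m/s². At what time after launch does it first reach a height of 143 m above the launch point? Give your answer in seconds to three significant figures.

Components: vₓ = 87.10 cos 61.9° = 41.03 m/s, v_y0 = 87.10 sin 61.9° = 76.83 m/s.
Require v_y0 t − ½ g t² = 143, i.e. 4.905 t² − 76.83 t + 143 = 0.
Quadratic formula: t = (76.83 ± √3097.7) / 9.81 = (76.83 ± 55.66) / 9.81 → t = 2.159 s or 13.51 s.
The first (ascending) time is 2.159 s.

2.16 s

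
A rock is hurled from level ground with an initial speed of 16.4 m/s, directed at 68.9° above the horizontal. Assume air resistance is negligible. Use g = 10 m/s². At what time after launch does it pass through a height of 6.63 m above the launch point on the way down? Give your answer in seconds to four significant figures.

vₓ = 16.40 cos 68.9° = 5.904 m/s; v_y0 = 16.40 sin 68.9° = 15.30 m/s.
Set y = v_y0 t − ½ g t² = 6.63: 5.000 t² − 15.30 t + 6.63 = 0.
Quadratic formula: t = (15.30 ± √101.50) / 10.0 = (15.30 ± 10.07) / 10.0 → t = 0.5226 s or 2.538 s.
The descending-branch root is 2.538 s.

2.538 s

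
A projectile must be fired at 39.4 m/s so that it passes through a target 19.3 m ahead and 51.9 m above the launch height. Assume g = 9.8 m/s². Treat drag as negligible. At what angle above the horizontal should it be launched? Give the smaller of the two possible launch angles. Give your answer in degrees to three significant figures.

Trajectory: y = x tanθ − g x² (1 + tan²θ)/(2v₀²). With x = 19.3, y = 51.9, v₀ = 39.4, g = 9.80:
1.176 tan²θ − 19.3 tanθ + (53.08) = 0.
tanθ = [19.3 ± √(19.3² − 4 × 1.176 × (53.08))] / (2 × 1.176) = (19.3 ± 11.08) / 2.352, giving tanθ = 3.494 or 12.92.
θ = 74.03° or 85.57°; the smaller is 74.03°.

74.0°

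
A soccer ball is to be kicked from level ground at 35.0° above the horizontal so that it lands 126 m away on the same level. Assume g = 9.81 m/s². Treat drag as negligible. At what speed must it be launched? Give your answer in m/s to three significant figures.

From R = (v₀² / g) sin 2θ: v₀ = √(gR / sin 2θ).
v₀ = √(9.81 × 126 / sin 70.00°) = √(1236 / 0.9397) = √1315.4 = 36.27 m/s.

36.3 m/s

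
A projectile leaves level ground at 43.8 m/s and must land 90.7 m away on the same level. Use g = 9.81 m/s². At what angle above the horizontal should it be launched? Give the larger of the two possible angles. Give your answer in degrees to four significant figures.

76.18°

From R = (v₀²/g) sin 2θ: sin 2θ = 9.81 × 90.7 / 1918.4 = 0.4638.
2θ = 27.63° or 180° − 27.63° = 152.4°, so θ = 13.82° or 76.18°.
The larger angle is 76.18°.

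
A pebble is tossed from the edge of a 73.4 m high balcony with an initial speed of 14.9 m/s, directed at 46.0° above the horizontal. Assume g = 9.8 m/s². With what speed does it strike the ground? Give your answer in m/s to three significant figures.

40.8 m/s

Horizontal component vₓ = 14.90 cos 46.0° = 10.35 m/s; vertical v_y0 = 14.90 sin 46.0° = 10.72 m/s.
Vertical motion (up positive, ground at y = 0): 4.900 t² − (10.72) t − 73.4 = 0, so t = (10.72 + √(10.72² + 2·9.80·73.4)) / 9.80 = (10.72 + 39.41) / 9.80 = 5.116 s.
Vertical velocity at impact: v_y = v_y0 − g t = 10.72 − 9.80 × 5.116 = −39.41 m/s.
Speed: |v| = √(vₓ² + v_y²) = √(10.35² + 39.41²) = 40.75 m/s.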